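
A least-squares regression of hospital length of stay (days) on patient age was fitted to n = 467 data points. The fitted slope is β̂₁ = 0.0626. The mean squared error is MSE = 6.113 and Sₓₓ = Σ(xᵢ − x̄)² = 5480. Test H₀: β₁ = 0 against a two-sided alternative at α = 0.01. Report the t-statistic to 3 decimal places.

SE(β̂₁) = √(MSE/Sₓₓ) = √(6.113/5480) = 0.0333993.
t = 0.0626 / 0.0333993 = 1.874.
df = n − 2 = 465.
Two-sided p ≈ 0.0615, which is ≥ 0.01, so fail to reject H₀.
The data do not give significant evidence of an association between patient age and hospital length of stay.

t = 1.874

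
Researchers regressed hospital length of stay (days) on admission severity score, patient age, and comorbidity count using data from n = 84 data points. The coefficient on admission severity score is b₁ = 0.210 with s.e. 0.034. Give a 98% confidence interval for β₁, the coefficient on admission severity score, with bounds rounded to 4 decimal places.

(0.1293, 0.2907)

df = n − k − 1 = 84 − 3 − 1 = 80.
t* = t_{0.01, 80} = 2.373868.
Margin = t* × SE = 2.373868 × 0.034 = 0.080712.
CI: 0.210 ± 0.080712 → (0.1293, 0.2907).
With 98% confidence, each one-unit increase in admission severity score is associated with a change of between 0.1293 and 0.2907 days in hospital length of stay, holding the other predictors fixed.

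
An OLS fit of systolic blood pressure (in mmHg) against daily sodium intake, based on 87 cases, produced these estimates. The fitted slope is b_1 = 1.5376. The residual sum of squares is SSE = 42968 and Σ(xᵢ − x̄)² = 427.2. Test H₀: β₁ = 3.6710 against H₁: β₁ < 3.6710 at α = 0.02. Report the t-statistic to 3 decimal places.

MSE = SSE/(n − 2) = 42968/85 = 505.506.
SE(b_1) = √(MSE/Sₓₓ) = √(505.506/427.2) = 1.0878.
t = (1.5376 − 3.6710) / 1.0878 = -1.961.
df = n − 2 = 85.
One-sided p ≈ 0.0266, which is ≥ 0.02, so fail to reject H₀.
The data do not give significant evidence that the true slope on daily sodium intake is below 3.6710 mmHg per unit.

t = -1.961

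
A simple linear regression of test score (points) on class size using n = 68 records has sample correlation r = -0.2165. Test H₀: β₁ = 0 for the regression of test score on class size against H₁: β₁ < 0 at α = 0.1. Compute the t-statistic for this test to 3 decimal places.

t = r·√(n − 2)/√(1 − r²) = -0.2165·√66/√0.953128 = -1.802.
df = n − 2 = 66.
One-sided p ≈ 0.0381, which is < 0.1, so reject H₀.
There is evidence of a linear association between class size and test score.

t = -1.802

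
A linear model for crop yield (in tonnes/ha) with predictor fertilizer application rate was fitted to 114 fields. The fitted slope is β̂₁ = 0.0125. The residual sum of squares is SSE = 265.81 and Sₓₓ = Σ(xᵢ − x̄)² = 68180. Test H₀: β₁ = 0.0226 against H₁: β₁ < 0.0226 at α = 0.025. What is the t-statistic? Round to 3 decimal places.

MSE = SSE/(n − 2) = 265.81/112 = 2.3733.
SE(β̂₁) = √(MSE/Sₓₓ) = √(2.3733/68180) = 0.00589995.
t = (0.0125 − 0.0226) / 0.00589995 = -1.712.
df = n − 2 = 112.
One-sided p ≈ 0.0448, which is ≥ 0.025, so fail to reject H₀.
The data do not give significant evidence that the true slope on fertilizer application rate is below 0.0226 tonnes/ha per unit.

t = -1.712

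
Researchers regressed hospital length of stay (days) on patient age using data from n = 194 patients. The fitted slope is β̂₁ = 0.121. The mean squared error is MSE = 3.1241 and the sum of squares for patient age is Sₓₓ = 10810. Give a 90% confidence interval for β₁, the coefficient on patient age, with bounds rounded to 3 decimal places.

SE(β̂₁) = √(MSE/Sₓₓ) = √(3.1241/10810) = 0.017.
df = n − 2 = 192.
t* = t_{0.05, 192} = 1.652829.
Margin = t* × SE = 1.652829 × 0.017 = 0.02810.
CI: 0.121 ± 0.02810 → (0.093, 0.149).
With 90% confidence, each one-unit increase in patient age is associated with a change of between 0.093 and 0.149 days in hospital length of stay.

(0.093, 0.149)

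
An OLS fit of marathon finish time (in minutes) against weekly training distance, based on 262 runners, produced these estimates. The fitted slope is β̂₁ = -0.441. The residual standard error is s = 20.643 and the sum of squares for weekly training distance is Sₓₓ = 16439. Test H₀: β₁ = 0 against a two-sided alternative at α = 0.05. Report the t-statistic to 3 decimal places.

t = -2.739

SE(β̂₁) = s/√Sₓₓ = 20.643/√16439 = 0.161003.
t = -0.441 / 0.161003 = -2.739.
df = n − 2 = 260.
Two-sided p ≈ 0.0066, which is < 0.05, so reject H₀.
There is evidence that weekly training distance is associated with marathon finish time.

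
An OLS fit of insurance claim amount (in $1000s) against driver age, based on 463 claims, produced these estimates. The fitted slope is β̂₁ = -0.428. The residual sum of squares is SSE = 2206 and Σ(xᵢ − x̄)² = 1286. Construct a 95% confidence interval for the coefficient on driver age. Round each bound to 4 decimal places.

(-0.5479, -0.3081)

MSE = SSE/(n − 2) = 2206/461 = 4.78525.
SE(β̂₁) = √(MSE/Sₓₓ) = √(4.78525/1286) = 0.0610003.
df = n − 2 = 461.
t* = t_{0.025, 461} = 1.965123.
Margin = t* × SE = 1.965123 × 0.0610003 = 0.119873.
CI: -0.428 ± 0.119873 → (-0.5479, -0.3081).
With 95% confidence, each one-unit increase in driver age is associated with a change of between -0.5479 and -0.3081 $1000s in insurance claim amount.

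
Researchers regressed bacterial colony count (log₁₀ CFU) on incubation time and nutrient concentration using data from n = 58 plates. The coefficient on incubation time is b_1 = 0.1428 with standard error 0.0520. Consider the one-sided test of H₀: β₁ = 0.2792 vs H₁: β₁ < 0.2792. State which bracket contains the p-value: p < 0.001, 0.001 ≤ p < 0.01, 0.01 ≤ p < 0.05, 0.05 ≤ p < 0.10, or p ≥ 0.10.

0.001 ≤ p < 0.01

t = (0.1428 − 0.2792) / 0.0520 = -2.623.
df = n − k − 1 = 58 − 2 − 1 = 55.
One-sided p = P(T_{55} < t) ≈ 0.0056.
So 0.001 ≤ p < 0.01.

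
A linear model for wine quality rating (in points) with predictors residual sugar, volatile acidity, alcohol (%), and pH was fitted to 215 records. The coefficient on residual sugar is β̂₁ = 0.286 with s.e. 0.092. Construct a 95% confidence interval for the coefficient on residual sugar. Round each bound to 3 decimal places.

(0.105, 0.467)

df = n − k − 1 = 215 − 4 − 1 = 210.
t* = t_{0.025, 210} = 1.971325.
Margin = t* × SE = 1.971325 × 0.092 = 0.18136.
CI: 0.286 ± 0.18136 → (0.105, 0.467).
With 95% confidence, each one-unit increase in residual sugar is associated with a change of between 0.105 and 0.467 points in wine quality rating, holding the other predictors fixed.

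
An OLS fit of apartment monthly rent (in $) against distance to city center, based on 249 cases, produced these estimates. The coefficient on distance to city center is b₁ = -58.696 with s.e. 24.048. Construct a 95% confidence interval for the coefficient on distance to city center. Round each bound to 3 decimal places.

(-106.061, -11.331)

df = n − 2 = 249 − 2 = 247.
t* = t_{0.025, 247} = 1.969615.
Margin = t* × SE = 1.969615 × 24.048 = 47.36530.
CI: -58.696 ± 47.36530 → (-106.061, -11.331).
With 95% confidence, each one-unit increase in distance to city center is associated with a change of between -106.061 and -11.331 $ in apartment monthly rent.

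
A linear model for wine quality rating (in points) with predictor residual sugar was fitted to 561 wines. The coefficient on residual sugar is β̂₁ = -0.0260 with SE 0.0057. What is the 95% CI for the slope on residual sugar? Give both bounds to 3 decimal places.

df = n − 2 = 561 − 2 = 559.
t* = t_{0.025, 559} = 1.964217.
Margin = t* × SE = 1.964217 × 0.0057 = 0.01120.
CI: -0.0260 ± 0.01120 → (-0.037, -0.015).
With 95% confidence, each one-unit increase in residual sugar is associated with a change of between -0.037 and -0.015 points in wine quality rating.

(-0.037, -0.015)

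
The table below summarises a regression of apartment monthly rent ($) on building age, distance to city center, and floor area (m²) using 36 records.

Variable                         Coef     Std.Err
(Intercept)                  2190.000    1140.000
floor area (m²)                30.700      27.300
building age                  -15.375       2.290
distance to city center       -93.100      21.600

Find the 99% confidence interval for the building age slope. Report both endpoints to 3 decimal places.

(-21.646, -9.104)

Read off: b = -15.375, SE = 2.290 for building age.
df = n − k − 1 = 36 − 3 − 1 = 32.
t* = t_{0.005, 32} = 2.738481.
Margin = t* × SE = 2.738481 × 2.290 = 6.27112.
CI: -15.375 ± 6.27112 → (-21.646, -9.104).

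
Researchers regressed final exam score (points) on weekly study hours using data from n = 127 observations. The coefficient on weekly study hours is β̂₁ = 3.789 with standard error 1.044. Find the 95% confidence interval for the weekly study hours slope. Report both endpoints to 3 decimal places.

(1.723, 5.855)

df = n − 2 = 127 − 2 = 125.
t* = t_{0.025, 125} = 1.979124.
Margin = t* × SE = 1.979124 × 1.044 = 2.06621.
CI: 3.789 ± 2.06621 → (1.723, 5.855).
With 95% confidence, each one-unit increase in weekly study hours is associated with a change of between 1.723 and 5.855 points in final exam score.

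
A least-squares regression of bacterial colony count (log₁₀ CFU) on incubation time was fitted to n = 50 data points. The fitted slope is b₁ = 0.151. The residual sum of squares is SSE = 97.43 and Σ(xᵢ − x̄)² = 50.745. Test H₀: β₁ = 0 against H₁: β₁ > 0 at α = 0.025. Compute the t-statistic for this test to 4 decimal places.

MSE = SSE/(n − 2) = 97.43/48 = 2.02979.
SE(b₁) = √(MSE/Sₓₓ) = √(2.02979/50.745) = 0.2.
t = 0.151 / 0.2 = 0.7550.
df = n − 2 = 48.
One-sided p ≈ 0.2270, which is ≥ 0.025, so fail to reject H₀.
The data do not give significant evidence that the true slope on incubation time is positive.

t = 0.7550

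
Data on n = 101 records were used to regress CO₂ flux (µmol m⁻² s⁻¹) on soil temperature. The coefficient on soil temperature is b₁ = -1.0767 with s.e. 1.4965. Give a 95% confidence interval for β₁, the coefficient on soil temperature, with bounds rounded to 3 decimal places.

(-4.046, 1.893)

df = n − 2 = 101 − 2 = 99.
t* = t_{0.025, 99} = 1.984217.
Margin = t* × SE = 1.984217 × 1.4965 = 2.96938.
CI: -1.0767 ± 2.96938 → (-4.046, 1.893).
With 95% confidence, each one-unit increase in soil temperature is associated with a change of between -4.046 and 1.893 µmol m⁻² s⁻¹ in CO₂ flux.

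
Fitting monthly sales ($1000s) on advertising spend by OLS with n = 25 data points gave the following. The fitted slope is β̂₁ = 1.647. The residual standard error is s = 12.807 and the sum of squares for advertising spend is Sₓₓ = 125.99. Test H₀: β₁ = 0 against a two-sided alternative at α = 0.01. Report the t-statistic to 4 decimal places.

SE(β̂₁) = s/√Sₓₓ = 12.807/√125.99 = 1.14098.
t = 1.647 / 1.14098 = 1.4435.
df = n − 2 = 23.
Two-sided p ≈ 0.1624, which is ≥ 0.01, so fail to reject H₀.
The data do not give significant evidence of an association between advertising spend and monthly sales.

t = 1.4435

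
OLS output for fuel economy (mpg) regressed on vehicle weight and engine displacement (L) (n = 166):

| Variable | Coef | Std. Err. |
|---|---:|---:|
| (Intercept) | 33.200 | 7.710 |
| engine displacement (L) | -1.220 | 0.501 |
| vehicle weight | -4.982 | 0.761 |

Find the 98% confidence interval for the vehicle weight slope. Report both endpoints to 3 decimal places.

(-6.770, -3.194)

Read off: b = -4.982, SE = 0.761 for vehicle weight.
df = n − k − 1 = 166 − 2 − 1 = 163.
t* = t_{0.01, 163} = 2.349442.
Margin = t* × SE = 2.349442 × 0.761 = 1.78793.
CI: -4.982 ± 1.78793 → (-6.770, -3.194).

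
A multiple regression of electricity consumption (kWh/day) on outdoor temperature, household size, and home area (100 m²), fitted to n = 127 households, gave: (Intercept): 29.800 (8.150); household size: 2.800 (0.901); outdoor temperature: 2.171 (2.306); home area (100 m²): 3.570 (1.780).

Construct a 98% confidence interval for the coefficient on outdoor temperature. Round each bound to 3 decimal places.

Read off: b = 2.171, SE = 2.306 for outdoor temperature.
df = n − k − 1 = 127 − 3 − 1 = 123.
t* = t_{0.01, 123} = 2.357047.
Margin = t* × SE = 2.357047 × 2.306 = 5.43535.
CI: 2.171 ± 5.43535 → (-3.264, 7.606).

(-3.264, 7.606)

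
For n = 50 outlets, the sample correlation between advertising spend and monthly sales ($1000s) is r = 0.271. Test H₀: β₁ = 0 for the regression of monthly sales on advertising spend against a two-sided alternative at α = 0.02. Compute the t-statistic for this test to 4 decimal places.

t = 1.9505

t = r·√(n − 2)/√(1 − r²) = 0.271·√48/√0.926559 = 1.9505.
df = n − 2 = 48.
Two-sided p ≈ 0.0570, which is ≥ 0.02, so fail to reject H₀.
The data do not give significant evidence of a linear association between advertising spend and monthly sales.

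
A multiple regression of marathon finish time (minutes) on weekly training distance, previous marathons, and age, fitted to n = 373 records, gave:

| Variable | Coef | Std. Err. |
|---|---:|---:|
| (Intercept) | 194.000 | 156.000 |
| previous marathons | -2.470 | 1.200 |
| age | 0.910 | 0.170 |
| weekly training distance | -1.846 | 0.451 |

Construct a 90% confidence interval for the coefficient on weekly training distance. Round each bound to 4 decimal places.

(-2.5897, -1.1023)

Read off: b = -1.846, SE = 0.451 for weekly training distance.
df = n − k − 1 = 373 − 3 − 1 = 369.
t* = t_{0.05, 369} = 1.648994.
Margin = t* × SE = 1.648994 × 0.451 = 0.743696.
CI: -1.846 ± 0.743696 → (-2.5897, -1.1023).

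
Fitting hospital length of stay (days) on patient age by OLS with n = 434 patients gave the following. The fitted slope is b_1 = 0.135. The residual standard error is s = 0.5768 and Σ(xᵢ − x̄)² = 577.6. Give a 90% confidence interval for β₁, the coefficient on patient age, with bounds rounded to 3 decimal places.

SE(b_1) = s/√Sₓₓ = 0.5768/√577.6 = 0.024.
df = n − 2 = 432.
t* = t_{0.05, 432} = 1.648388.
Margin = t* × SE = 1.648388 × 0.024 = 0.03956.
CI: 0.135 ± 0.03956 → (0.095, 0.175).
With 90% confidence, each one-unit increase in patient age is associated with a change of between 0.095 and 0.175 days in hospital length of stay.

(0.095, 0.175)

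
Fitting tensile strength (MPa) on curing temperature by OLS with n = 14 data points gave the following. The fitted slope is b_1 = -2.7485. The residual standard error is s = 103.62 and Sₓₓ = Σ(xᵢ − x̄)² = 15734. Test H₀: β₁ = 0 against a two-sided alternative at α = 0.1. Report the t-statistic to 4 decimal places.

SE(b_1) = s/√Sₓₓ = 103.62/√15734 = 0.826084.
t = -2.7485 / 0.826084 = -3.3271.
df = n − 2 = 12.
Two-sided p ≈ 0.0060, which is < 0.1, so reject H₀.
There is evidence that curing temperature is associated with tensile strength.

t = -3.3271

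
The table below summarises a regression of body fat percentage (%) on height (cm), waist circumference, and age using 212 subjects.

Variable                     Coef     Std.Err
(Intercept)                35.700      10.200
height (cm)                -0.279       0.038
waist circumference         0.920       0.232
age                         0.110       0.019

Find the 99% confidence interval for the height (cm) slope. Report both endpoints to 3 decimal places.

(-0.378, -0.180)

Read off: b = -0.279, SE = 0.038 for height (cm).
df = n − k − 1 = 212 − 3 − 1 = 208.
t* = t_{0.005, 208} = 2.599672.
Margin = t* × SE = 2.599672 × 0.038 = 0.09879.
CI: -0.279 ± 0.09879 → (-0.378, -0.180).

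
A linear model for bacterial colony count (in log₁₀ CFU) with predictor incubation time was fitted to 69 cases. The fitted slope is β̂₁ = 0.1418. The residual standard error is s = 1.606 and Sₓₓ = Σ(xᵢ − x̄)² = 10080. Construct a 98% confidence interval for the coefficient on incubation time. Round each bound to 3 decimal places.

(0.104, 0.180)

SE(β̂₁) = s/√Sₓₓ = 1.606/√10080 = 0.0159961.
df = n − 2 = 67.
t* = t_{0.01, 67} = 2.383302.
Margin = t* × SE = 2.383302 × 0.0159961 = 0.03812.
CI: 0.1418 ± 0.03812 → (0.104, 0.180).
With 98% confidence, each one-unit increase in incubation time is associated with a change of between 0.104 and 0.180 log₁₀ CFU in bacterial colony count.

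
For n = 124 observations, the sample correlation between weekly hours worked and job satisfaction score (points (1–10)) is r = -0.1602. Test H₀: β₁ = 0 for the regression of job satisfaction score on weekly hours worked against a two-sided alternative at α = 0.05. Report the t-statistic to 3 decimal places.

t = -1.793

t = r·√(n − 2)/√(1 − r²) = -0.1602·√122/√0.974336 = -1.793.
df = n − 2 = 122.
Two-sided p ≈ 0.0755, which is ≥ 0.05, so fail to reject H₀.
The data do not give significant evidence of a linear association between weekly hours worked and job satisfaction score.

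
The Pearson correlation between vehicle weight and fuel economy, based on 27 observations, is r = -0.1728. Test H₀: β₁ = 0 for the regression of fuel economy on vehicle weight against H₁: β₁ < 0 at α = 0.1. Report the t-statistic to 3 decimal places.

t = -0.877

t = r·√(n − 2)/√(1 − r²) = -0.1728·√25/√0.97014 = -0.877.
df = n − 2 = 25.
One-sided p ≈ 0.1944, which is ≥ 0.1, so fail to reject H₀.
The data do not give significant evidence of a linear association between vehicle weight and fuel economy.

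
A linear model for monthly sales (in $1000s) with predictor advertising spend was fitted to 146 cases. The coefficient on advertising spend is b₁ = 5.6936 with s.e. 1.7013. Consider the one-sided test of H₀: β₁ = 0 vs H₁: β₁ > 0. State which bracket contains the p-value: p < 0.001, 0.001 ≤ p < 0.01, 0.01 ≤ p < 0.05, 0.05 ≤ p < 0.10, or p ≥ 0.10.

t = 5.6936 / 1.7013 = 3.347.
df = n − 2 = 146 − 2 = 144.
One-sided p = P(T_{144} > t) ≈ 0.0005.
So p < 0.001.

p < 0.001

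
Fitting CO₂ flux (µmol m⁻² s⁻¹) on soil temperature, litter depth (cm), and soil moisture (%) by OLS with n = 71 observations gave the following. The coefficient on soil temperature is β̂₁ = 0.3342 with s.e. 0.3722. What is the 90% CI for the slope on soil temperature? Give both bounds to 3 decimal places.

df = n − k − 1 = 71 − 3 − 1 = 67.
t* = t_{0.05, 67} = 1.667916.
Margin = t* × SE = 1.667916 × 0.3722 = 0.62080.
CI: 0.3342 ± 0.62080 → (-0.287, 0.955).
With 90% confidence, each one-unit increase in soil temperature is associated with a change of between -0.287 and 0.955 µmol m⁻² s⁻¹ in CO₂ flux, holding the other predictors fixed.

(-0.287, 0.955)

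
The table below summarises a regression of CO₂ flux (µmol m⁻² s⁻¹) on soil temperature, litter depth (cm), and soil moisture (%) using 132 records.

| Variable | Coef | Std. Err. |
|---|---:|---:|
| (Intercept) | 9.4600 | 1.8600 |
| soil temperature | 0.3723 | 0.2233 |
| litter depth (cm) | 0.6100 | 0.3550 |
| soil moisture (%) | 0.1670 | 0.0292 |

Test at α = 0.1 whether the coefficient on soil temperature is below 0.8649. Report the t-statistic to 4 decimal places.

Read off: b = 0.3723, SE = 0.2233 for soil temperature.
H₀: β₁ = 0.8649 vs H₁: β₁ < 0.8649.
t = (0.3723 − 0.8649) / 0.2233 = -2.2060.
df = n − k − 1 = 132 − 3 − 1 = 128.
One-sided p ≈ 0.0146, which is < 0.1, so reject H₀.
There is evidence that the true slope on soil temperature is below 0.8649 µmol m⁻² s⁻¹ per unit, holding the other predictors fixed.

t = -2.2060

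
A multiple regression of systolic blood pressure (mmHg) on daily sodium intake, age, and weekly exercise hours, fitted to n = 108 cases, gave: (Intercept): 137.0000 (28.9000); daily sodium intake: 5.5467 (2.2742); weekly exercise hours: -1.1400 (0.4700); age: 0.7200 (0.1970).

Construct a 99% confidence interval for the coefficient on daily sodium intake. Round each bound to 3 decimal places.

Read off: b = 5.5467, SE = 2.2742 for daily sodium intake.
df = n − k − 1 = 108 − 3 − 1 = 104.
t* = t_{0.005, 104} = 2.623932.
Margin = t* × SE = 2.623932 × 2.2742 = 5.96735.
CI: 5.5467 ± 5.96735 → (-0.421, 11.514).

(-0.421, 11.514)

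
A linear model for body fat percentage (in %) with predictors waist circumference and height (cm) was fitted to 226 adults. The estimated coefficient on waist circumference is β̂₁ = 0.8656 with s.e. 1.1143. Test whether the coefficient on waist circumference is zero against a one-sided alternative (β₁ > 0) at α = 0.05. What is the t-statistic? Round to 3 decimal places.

t = 0.777

H₀: β₁ = 0 vs H₁: β₁ > 0.
t = (β̂₁ − β₁⁰)/SE = 0.8656 / 1.1143 = 0.777.
df = n − k − 1 = 226 − 2 − 1 = 223.
One-sided p ≈ 0.2190, which is ≥ 0.05, so fail to reject H₀.
The data do not give significant evidence that the true slope on waist circumference is positive, holding the other predictors fixed.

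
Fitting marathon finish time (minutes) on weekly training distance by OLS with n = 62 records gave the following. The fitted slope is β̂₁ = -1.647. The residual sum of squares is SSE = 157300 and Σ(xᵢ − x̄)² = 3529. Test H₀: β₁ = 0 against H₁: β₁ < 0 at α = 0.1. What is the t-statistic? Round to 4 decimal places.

MSE = SSE/(n − 2) = 157300/60 = 2621.67.
SE(β̂₁) = √(MSE/Sₓₓ) = √(2621.67/3529) = 0.861912.
t = -1.647 / 0.861912 = -1.9109.
df = n − 2 = 60.
One-sided p ≈ 0.0304, which is < 0.1, so reject H₀.
There is evidence that the true slope on weekly training distance is negative.

t = -1.9109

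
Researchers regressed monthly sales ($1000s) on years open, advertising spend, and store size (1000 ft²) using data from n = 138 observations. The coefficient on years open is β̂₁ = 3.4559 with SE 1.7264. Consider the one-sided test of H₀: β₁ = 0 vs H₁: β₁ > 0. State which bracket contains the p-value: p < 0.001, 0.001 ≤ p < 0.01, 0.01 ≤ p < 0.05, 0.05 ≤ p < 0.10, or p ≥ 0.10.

0.01 ≤ p < 0.05

t = 3.4559 / 1.7264 = 2.002.
df = n − k − 1 = 138 − 3 − 1 = 134.
One-sided p = P(T_{134} > t) ≈ 0.0237.
So 0.01 ≤ p < 0.05.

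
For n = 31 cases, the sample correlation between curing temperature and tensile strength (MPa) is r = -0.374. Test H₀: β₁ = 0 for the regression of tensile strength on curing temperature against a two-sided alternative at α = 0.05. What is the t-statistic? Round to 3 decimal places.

t = r·√(n − 2)/√(1 − r²) = -0.374·√29/√0.860124 = -2.172.
df = n − 2 = 29.
Two-sided p ≈ 0.0382, which is < 0.05, so reject H₀.
There is evidence of a linear association between curing temperature and tensile strength.

t = -2.172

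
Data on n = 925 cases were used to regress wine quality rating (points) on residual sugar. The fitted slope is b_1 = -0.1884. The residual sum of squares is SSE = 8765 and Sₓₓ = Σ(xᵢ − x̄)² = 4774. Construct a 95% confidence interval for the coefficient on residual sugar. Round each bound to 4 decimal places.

(-0.2759, -0.1009)

MSE = SSE/(n − 2) = 8765/923 = 9.49621.
SE(b_1) = √(MSE/Sₓₓ) = √(9.49621/4774) = 0.0445999.
df = n − 2 = 923.
t* = t_{0.025, 923} = 1.962537.
Margin = t* × SE = 1.962537 × 0.0445999 = 0.087529.
CI: -0.1884 ± 0.087529 → (-0.2759, -0.1009).
With 95% confidence, each one-unit increase in residual sugar is associated with a change of between -0.2759 and -0.1009 points in wine quality rating.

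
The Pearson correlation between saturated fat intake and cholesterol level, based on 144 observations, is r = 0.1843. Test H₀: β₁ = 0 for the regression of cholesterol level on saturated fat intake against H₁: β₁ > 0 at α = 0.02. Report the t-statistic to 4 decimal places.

t = 2.2345

t = r·√(n − 2)/√(1 − r²) = 0.1843·√142/√0.966034 = 2.2345.
df = n − 2 = 142.
One-sided p ≈ 0.0135, which is < 0.02, so reject H₀.
There is evidence of a linear association between saturated fat intake and cholesterol level.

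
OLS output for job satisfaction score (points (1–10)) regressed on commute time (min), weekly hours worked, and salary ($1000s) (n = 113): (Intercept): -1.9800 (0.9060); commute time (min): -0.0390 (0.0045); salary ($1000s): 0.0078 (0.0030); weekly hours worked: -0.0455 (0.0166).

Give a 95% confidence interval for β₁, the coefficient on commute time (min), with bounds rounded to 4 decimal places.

Read off: b = -0.0390, SE = 0.0045 for commute time (min).
df = n − k − 1 = 113 − 3 − 1 = 109.
t* = t_{0.025, 109} = 1.981967.
Margin = t* × SE = 1.981967 × 0.0045 = 0.008919.
CI: -0.0390 ± 0.008919 → (-0.0479, -0.0301).

(-0.0479, -0.0301)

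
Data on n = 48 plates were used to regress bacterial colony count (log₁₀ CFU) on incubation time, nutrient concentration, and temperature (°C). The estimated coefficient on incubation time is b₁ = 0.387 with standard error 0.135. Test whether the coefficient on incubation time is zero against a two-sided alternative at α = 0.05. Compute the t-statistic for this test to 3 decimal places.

t = 2.867

H₀: β₁ = 0 vs H₁: β₁ ≠ 0.
t = (b₁ − β₁⁰)/SE = 0.387 / 0.135 = 2.867.
df = n − k − 1 = 48 − 3 − 1 = 44.
Two-sided p ≈ 0.0063, which is < 0.05, so reject H₀.
There is evidence that incubation time is associated with bacterial colony count, holding the other predictors fixed.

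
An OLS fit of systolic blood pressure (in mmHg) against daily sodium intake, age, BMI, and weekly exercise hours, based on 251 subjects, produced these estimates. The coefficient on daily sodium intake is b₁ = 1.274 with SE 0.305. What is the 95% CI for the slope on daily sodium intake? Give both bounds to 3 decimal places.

df = n − k − 1 = 251 − 4 − 1 = 246.
t* = t_{0.025, 246} = 1.969654.
Margin = t* × SE = 1.969654 × 0.305 = 0.60074.
CI: 1.274 ± 0.60074 → (0.673, 1.875).
With 95% confidence, each one-unit increase in daily sodium intake is associated with a change of between 0.673 and 1.875 mmHg in systolic blood pressure, holding the other predictors fixed.

(0.673, 1.875)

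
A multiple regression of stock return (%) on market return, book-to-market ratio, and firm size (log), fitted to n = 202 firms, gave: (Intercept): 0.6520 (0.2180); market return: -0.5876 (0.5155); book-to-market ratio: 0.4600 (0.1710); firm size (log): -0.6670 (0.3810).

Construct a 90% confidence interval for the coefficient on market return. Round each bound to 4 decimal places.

Read off: b = -0.5876, SE = 0.5155 for market return.
df = n − k − 1 = 202 − 3 − 1 = 198.
t* = t_{0.05, 198} = 1.652586.
Margin = t* × SE = 1.652586 × 0.5155 = 0.851908.
CI: -0.5876 ± 0.851908 → (-1.4395, 0.2643).

(-1.4395, 0.2643)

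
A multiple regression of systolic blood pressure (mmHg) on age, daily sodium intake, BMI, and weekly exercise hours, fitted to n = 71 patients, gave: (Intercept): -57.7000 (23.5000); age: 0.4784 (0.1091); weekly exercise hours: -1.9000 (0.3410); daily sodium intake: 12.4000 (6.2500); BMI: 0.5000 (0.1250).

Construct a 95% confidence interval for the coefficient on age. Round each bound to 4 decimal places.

Read off: b = 0.4784, SE = 0.1091 for age.
df = n − k − 1 = 71 − 4 − 1 = 66.
t* = t_{0.025, 66} = 1.996564.
Margin = t* × SE = 1.996564 × 0.1091 = 0.217825.
CI: 0.4784 ± 0.217825 → (0.2606, 0.6962).

(0.2606, 0.6962)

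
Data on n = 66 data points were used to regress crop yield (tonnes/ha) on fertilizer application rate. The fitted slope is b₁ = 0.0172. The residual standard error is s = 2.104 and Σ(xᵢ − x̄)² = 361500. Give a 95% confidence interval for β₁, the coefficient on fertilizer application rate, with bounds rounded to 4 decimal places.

SE(b₁) = s/√Sₓₓ = 2.104/√361500 = 0.00349938.
df = n − 2 = 64.
t* = t_{0.025, 64} = 1.99773.
Margin = t* × SE = 1.99773 × 0.00349938 = 0.006991.
CI: 0.0172 ± 0.006991 → (0.0102, 0.0242).
With 95% confidence, each one-unit increase in fertilizer application rate is associated with a change of between 0.0102 and 0.0242 tonnes/ha in crop yield.

(0.0102, 0.0242)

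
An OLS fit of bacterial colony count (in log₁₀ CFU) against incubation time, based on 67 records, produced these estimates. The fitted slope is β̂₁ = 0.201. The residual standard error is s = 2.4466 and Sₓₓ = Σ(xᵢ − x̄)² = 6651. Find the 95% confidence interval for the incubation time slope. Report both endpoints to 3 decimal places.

SE(β̂₁) = s/√Sₓₓ = 2.4466/√6651 = 0.0299999.
df = n − 2 = 65.
t* = t_{0.025, 65} = 1.997138.
Margin = t* × SE = 1.997138 × 0.0299999 = 0.05991.
CI: 0.201 ± 0.05991 → (0.141, 0.261).
With 95% confidence, each one-unit increase in incubation time is associated with a change of between 0.141 and 0.261 log₁₀ CFU in bacterial colony count.

(0.141, 0.261)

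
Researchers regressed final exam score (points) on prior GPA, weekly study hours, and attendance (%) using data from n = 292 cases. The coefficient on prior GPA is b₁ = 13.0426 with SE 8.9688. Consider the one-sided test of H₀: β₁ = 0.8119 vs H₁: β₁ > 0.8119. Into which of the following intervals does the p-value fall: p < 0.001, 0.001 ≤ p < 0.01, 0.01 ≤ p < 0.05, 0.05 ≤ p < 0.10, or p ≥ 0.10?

t = (13.0426 − 0.8119) / 8.9688 = 1.364.
df = n − k − 1 = 292 − 3 − 1 = 288.
One-sided p = P(T_{288} > t) ≈ 0.0869.
So 0.05 ≤ p < 0.10.

0.05 ≤ p < 0.10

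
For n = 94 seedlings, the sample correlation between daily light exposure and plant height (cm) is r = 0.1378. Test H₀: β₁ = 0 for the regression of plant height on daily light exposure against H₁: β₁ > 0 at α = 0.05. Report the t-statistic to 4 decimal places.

t = r·√(n − 2)/√(1 − r²) = 0.1378·√92/√0.981011 = 1.3345.
df = n − 2 = 92.
One-sided p ≈ 0.0927, which is ≥ 0.05, so fail to reject H₀.
The data do not give significant evidence of a linear association between daily light exposure and plant height.

t = 1.3345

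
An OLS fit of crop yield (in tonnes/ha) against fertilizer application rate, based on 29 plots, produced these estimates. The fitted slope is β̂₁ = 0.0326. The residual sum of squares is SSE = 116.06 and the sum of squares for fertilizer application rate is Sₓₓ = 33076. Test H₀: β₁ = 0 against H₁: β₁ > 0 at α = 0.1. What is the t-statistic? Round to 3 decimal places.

t = 2.860

MSE = SSE/(n − 2) = 116.06/27 = 4.29852.
SE(β̂₁) = √(MSE/Sₓₓ) = √(4.29852/33076) = 0.0113999.
t = 0.0326 / 0.0113999 = 2.860.
df = n − 2 = 27.
One-sided p ≈ 0.0040, which is < 0.1, so reject H₀.
There is evidence that the true slope on fertilizer application rate is positive.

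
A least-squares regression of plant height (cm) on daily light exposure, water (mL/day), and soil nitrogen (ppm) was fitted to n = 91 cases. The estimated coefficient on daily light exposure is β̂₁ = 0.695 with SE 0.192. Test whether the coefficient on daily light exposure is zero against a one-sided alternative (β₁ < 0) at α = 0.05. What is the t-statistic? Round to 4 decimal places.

H₀: β₁ = 0 vs H₁: β₁ < 0.
t = (β̂₁ − β₁⁰)/SE = 0.695 / 0.192 = 3.6198.
df = n − k − 1 = 91 − 3 − 1 = 87.
One-sided p ≈ 0.9998, which is ≥ 0.05, so fail to reject H₀.
The data do not give significant evidence that the true slope on daily light exposure is negative, holding the other predictors fixed.

t = 3.6198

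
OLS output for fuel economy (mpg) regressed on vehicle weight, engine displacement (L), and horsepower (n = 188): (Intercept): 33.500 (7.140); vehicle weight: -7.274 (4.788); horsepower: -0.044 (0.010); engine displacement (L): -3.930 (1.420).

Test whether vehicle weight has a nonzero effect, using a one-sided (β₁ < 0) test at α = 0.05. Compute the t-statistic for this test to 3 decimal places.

t = -1.519

Read off: b = -7.274, SE = 4.788 for vehicle weight.
H₀: β₁ = 0 vs H₁: β₁ < 0.
t = -7.274 / 4.788 = -1.519.
df = n − k − 1 = 188 − 3 − 1 = 184.
One-sided p ≈ 0.0652, which is ≥ 0.05, so fail to reject H₀.
The data do not give significant evidence that the true slope on vehicle weight is negative, holding the other predictors fixed.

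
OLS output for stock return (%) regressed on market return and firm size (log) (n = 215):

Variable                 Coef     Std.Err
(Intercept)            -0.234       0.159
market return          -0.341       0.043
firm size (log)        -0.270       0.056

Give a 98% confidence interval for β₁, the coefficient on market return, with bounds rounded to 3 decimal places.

Read off: b = -0.341, SE = 0.043 for market return.
df = n − k − 1 = 215 − 2 − 1 = 212.
t* = t_{0.01, 212} = 2.344066.
Margin = t* × SE = 2.344066 × 0.043 = 0.10079.
CI: -0.341 ± 0.10079 → (-0.442, -0.240).

(-0.442, -0.240)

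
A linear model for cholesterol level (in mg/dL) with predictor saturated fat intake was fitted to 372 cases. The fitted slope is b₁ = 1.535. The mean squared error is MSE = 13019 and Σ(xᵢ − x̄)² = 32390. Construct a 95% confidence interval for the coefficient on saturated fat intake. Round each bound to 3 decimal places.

SE(b₁) = √(MSE/Sₓₓ) = √(13019/32390) = 0.633991.
df = n − 2 = 370.
t* = t_{0.025, 370} = 1.966396.
Margin = t* × SE = 1.966396 × 0.633991 = 1.24668.
CI: 1.535 ± 1.24668 → (0.288, 2.782).
With 95% confidence, each one-unit increase in saturated fat intake is associated with a change of between 0.288 and 2.782 mg/dL in cholesterol level.

(0.288, 2.782)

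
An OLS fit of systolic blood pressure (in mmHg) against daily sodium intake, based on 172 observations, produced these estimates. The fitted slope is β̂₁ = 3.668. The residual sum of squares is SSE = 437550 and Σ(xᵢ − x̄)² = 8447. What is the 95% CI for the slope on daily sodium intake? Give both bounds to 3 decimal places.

MSE = SSE/(n − 2) = 437550/170 = 2573.82.
SE(β̂₁) = √(MSE/Sₓₓ) = √(2573.82/8447) = 0.551999.
df = n − 2 = 170.
t* = t_{0.025, 170} = 1.974017.
Margin = t* × SE = 1.974017 × 0.551999 = 1.08965.
CI: 3.668 ± 1.08965 → (2.578, 4.758).
With 95% confidence, each one-unit increase in daily sodium intake is associated with a change of between 2.578 and 4.758 mmHg in systolic blood pressure.

(2.578, 4.758)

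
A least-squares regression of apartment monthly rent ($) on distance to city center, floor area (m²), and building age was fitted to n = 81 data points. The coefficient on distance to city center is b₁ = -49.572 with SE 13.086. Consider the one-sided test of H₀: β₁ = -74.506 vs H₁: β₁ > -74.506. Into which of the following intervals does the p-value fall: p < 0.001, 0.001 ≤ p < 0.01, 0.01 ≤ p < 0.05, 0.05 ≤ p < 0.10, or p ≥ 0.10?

0.01 ≤ p < 0.05

t = (-49.572 − (-74.506)) / 13.086 = 1.905.
df = n − k − 1 = 81 − 3 − 1 = 77.
One-sided p = P(T_{77} > t) ≈ 0.0302.
So 0.01 ≤ p < 0.05.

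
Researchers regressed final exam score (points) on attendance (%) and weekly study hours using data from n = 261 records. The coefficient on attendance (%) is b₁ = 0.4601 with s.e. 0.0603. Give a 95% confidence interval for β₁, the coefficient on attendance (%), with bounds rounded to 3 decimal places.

(0.341, 0.579)

df = n − k − 1 = 261 − 2 − 1 = 258.
t* = t_{0.025, 258} = 1.969201.
Margin = t* × SE = 1.969201 × 0.0603 = 0.11874.
CI: 0.4601 ± 0.11874 → (0.341, 0.579).
With 95% confidence, each one-unit increase in attendance (%) is associated with a change of between 0.341 and 0.579 points in final exam score, holding the other predictors fixed.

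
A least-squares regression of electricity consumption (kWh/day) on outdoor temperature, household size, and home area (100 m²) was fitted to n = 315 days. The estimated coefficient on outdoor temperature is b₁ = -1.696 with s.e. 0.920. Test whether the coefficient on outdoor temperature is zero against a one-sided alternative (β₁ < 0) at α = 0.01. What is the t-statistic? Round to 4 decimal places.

t = -1.8435

H₀: β₁ = 0 vs H₁: β₁ < 0.
t = (b₁ − β₁⁰)/SE = -1.696 / 0.920 = -1.8435.
df = n − k − 1 = 315 − 3 − 1 = 311.
One-sided p ≈ 0.0331, which is ≥ 0.01, so fail to reject H₀.
The data do not give significant evidence that the true slope on outdoor temperature is negative, holding the other predictors fixed.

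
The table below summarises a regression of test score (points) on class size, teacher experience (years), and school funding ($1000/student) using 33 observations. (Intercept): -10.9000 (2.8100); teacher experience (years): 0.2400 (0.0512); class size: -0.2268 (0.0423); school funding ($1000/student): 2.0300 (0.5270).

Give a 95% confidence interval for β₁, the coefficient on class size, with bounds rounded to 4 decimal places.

Read off: b = -0.2268, SE = 0.0423 for class size.
df = n − k − 1 = 33 − 3 − 1 = 29.
t* = t_{0.025, 29} = 2.04523.
Margin = t* × SE = 2.04523 × 0.0423 = 0.086513.
CI: -0.2268 ± 0.086513 → (-0.3133, -0.1403).

(-0.3133, -0.1403)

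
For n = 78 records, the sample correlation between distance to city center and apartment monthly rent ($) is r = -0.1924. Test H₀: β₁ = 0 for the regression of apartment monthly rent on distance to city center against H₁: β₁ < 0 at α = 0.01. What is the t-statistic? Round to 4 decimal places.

t = -1.7092

t = r·√(n − 2)/√(1 − r²) = -0.1924·√76/√0.962982 = -1.7092.
df = n − 2 = 76.
One-sided p ≈ 0.0457, which is ≥ 0.01, so fail to reject H₀.
The data do not give significant evidence of a linear association between distance to city center and apartment monthly rent.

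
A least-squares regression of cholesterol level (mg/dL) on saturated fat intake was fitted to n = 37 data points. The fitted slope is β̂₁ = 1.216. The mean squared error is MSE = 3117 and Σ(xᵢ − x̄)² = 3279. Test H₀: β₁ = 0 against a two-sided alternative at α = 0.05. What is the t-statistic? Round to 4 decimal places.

SE(β̂₁) = √(MSE/Sₓₓ) = √(3117/3279) = 0.974984.
t = 1.216 / 0.974984 = 1.2472.
df = n − 2 = 35.
Two-sided p ≈ 0.2206, which is ≥ 0.05, so fail to reject H₀.
The data do not give significant evidence of an association between saturated fat intake and cholesterol level.

t = 1.2472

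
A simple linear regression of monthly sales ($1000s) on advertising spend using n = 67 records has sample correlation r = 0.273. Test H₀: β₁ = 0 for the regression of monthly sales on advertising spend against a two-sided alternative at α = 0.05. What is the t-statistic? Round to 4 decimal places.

t = 2.2879

t = r·√(n − 2)/√(1 − r²) = 0.273·√65/√0.925471 = 2.2879.
df = n − 2 = 65.
Two-sided p ≈ 0.0254, which is < 0.05, so reject H₀.
There is evidence of a linear association between advertising spend and monthly sales.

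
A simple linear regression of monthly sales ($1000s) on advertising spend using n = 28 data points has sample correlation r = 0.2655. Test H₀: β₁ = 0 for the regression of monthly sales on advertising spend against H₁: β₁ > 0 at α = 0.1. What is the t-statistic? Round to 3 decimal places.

t = 1.404

t = r·√(n − 2)/√(1 − r²) = 0.2655·√26/√0.92951 = 1.404.
df = n − 2 = 26.
One-sided p ≈ 0.0860, which is < 0.1, so reject H₀.
There is evidence of a linear association between advertising spend and monthly sales.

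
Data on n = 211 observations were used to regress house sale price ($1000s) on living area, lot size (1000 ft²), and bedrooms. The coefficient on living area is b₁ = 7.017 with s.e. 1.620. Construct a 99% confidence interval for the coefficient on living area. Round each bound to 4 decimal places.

df = n − k − 1 = 211 − 3 − 1 = 207.
t* = t_{0.005, 207} = 2.599788.
Margin = t* × SE = 2.599788 × 1.620 = 4.211657.
CI: 7.017 ± 4.211657 → (2.8053, 11.2287).
With 99% confidence, each one-unit increase in living area is associated with a change of between 2.8053 and 11.2287 $1000s in house sale price, holding the other predictors fixed.

(2.8053, 11.2287)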